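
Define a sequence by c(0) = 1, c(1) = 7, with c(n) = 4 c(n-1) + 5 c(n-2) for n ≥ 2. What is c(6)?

c(2) = 4*7 + 5*1 = 33
c(3) = 4*33 + 5*7 = 167
c(4) = 4*167 + 5*33 = 833
c(5) = 4*833 + 5*167 = 4167
c(6) = 4*4167 + 5*833 = 20833

20833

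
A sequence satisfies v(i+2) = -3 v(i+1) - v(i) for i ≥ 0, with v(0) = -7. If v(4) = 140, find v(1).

Let v(1) = w.
v(2) = 7 - 3w
v(3) = -21 + 8w
v(4) = 56 - 21w
So 56 - 21w = 140, giving w = -4.

-4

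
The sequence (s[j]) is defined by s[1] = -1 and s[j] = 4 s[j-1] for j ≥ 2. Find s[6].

-1024

s[2] = 4*(-1) = -4
s[3] = 4*(-4) = -16
s[4] = 4*(-16) = -64
s[5] = 4*(-64) = -256
s[6] = 4*(-256) = -1024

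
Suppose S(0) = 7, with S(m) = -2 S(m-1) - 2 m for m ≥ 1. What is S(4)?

S(1) = -2(7) - 2 = -16
S(2) = -2(-16) - 4 = 28
S(3) = -2(28) - 6 = -62
S(4) = -2(-62) - 8 = 116

116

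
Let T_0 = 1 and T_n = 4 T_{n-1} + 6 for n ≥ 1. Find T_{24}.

844424930131966

The fixed point is 6/(1 - 4) = -2, so T_n + 2 = 4(T_{n-1} + 2).
Hence T_n = 3·4^n - 2.
T_{24} = 3·4^{24} - 2 = 3·281474976710656 - 2 = 844424930131966.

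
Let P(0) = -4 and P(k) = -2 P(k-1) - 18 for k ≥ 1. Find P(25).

The fixed point is -18/(1 + 2) = -6, so P(k) + 6 = -2(P(k-1) + 6).
Hence P(k) = 2·(-2)^k - 6.
P(25) = 2·(-2)^{25} - 6 = 2·-33554432 - 6 = -67108870.

-67108870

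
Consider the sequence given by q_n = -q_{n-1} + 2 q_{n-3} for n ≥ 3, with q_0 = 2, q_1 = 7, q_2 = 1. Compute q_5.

q_3 = -1 + 2·2 = 3
q_4 = -3 + 2·7 = 11
q_5 = -11 + 2·1 = -9

-9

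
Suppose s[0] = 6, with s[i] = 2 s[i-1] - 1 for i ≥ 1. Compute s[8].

1281

s[1] = 2*6 - 1 = 11
s[2] = 2*11 - 1 = 21
s[3] = 2*21 - 1 = 41
s[4] = 2*41 - 1 = 81
s[5] = 2*81 - 1 = 161
s[6] = 2*161 - 1 = 321
s[7] = 2*321 - 1 = 641
s[8] = 2*641 - 1 = 1281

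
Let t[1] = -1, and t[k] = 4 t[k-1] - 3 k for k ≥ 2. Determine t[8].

-54604

t[2] = 4*(-1) - 6 = -10
t[3] = 4*(-10) - 9 = -49
t[4] = 4*(-49) - 12 = -208
t[5] = 4*(-208) - 15 = -847
t[6] = 4*(-847) - 18 = -3406
t[7] = 4*(-3406) - 21 = -13645
t[8] = 4*(-13645) - 24 = -54604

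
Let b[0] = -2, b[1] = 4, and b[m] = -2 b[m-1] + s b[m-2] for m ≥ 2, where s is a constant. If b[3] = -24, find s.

b[2] = -8 - 2s
b[3] = 16 + 8s
So 16 + 8s = -24, giving s = -5.

-5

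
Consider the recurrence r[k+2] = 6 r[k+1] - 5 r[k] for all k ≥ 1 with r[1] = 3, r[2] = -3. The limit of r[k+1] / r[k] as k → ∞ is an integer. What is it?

The characteristic equation is r^2 - 6r + 5 = 0, which factors as (r - 5)(r - 1) = 0.
So the roots are 5 and 1. Since |5| > |1| and the coefficient of 5^k is non-zero, the ratio tends to 5.

5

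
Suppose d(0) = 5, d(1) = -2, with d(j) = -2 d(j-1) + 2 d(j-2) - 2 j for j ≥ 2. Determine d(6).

560

d(2) = -2(-2) + 2(5) - 4 = 10
d(3) = -2(10) + 2(-2) - 6 = -30
d(4) = -2(-30) + 2(10) - 8 = 72
d(5) = -2(72) + 2(-30) - 10 = -214
d(6) = -2(-214) + 2(72) - 12 = 560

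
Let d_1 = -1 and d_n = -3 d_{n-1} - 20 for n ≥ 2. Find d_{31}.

823564528378591

The fixed point is -20/(1 + 3) = -5, so d_n + 5 = -3(d_{n-1} + 5).
Hence d_n = 4·(-3)^{n-1} - 5.
d_{31} = 4·(-3)^{30} - 5 = 4·205891132094649 - 5 = 823564528378591.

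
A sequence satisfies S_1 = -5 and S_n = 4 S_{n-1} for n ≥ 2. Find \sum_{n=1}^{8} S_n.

-109225

S_2 = 4(-5) = -20
S_3 = 4(-20) = -80
S_4 = 4(-80) = -320
S_5 = 4(-320) = -1280
S_6 = 4(-1280) = -5120
S_7 = 4(-5120) = -20480
S_8 = 4(-20480) = -81920
Sum = (-5) + (-20) + (-80) + (-320) + (-1280) + (-5120) + (-20480) + (-81920) = -109225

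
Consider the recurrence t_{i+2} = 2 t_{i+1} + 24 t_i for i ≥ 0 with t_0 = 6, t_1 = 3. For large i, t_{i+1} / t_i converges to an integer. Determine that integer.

6

The characteristic equation is r^2 - 2r - 24 = 0, which factors as (r - 6)(r + 4) = 0.
So the roots are 6 and -4. Since |6| > |-4| and the coefficient of 6^i is non-zero, the ratio tends to 6.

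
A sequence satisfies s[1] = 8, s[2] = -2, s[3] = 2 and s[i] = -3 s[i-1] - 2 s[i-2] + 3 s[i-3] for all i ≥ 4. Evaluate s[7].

s[4] = -3(2) - 2(-2) + 3(8) = 22
s[5] = -3(22) - 2(2) + 3(-2) = -76
s[6] = -3(-76) - 2(22) + 3(2) = 190
s[7] = -3(190) - 2(-76) + 3(22) = -352

-352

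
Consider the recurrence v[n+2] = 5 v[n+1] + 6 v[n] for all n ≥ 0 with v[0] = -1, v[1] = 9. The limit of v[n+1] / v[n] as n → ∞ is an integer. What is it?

6

The characteristic equation is r^2 - 5r - 6 = 0, which factors as (r - 6)(r + 1) = 0.
So the roots are 6 and -1. Since |6| > |-1| and the coefficient of 6^n is non-zero, the ratio tends to 6.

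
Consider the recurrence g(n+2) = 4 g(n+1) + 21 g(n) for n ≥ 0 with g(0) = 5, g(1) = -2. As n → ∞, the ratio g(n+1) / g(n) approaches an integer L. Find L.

7

The characteristic equation is r^2 - 4r - 21 = 0, which factors as (r - 7)(r + 3) = 0.
So the roots are 7 and -3. Since |7| > |-3| and the coefficient of 7^n is non-zero, the ratio tends to 7.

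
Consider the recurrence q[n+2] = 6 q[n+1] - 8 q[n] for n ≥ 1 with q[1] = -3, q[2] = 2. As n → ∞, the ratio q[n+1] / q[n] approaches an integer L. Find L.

4

The characteristic equation is r^2 - 6r + 8 = 0, which factors as (r - 4)(r - 2) = 0.
So the roots are 4 and 2. Since |4| > |2| and the coefficient of 4^n is non-zero, the ratio tends to 4.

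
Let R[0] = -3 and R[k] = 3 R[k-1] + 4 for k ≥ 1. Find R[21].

The fixed point is 4/(1 - 3) = -2, so R[k] + 2 = 3(R[k-1] + 2).
Hence R[k] = -1·3^k - 2.
R[21] = -1·3^{21} - 2 = -1·10460353203 - 2 = -10460353205.

-10460353205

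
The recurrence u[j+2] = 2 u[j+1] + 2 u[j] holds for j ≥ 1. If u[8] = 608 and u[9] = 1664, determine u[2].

Rearranging, u[j-2] = (u[j] - 2 u[j-1]) / 2.
u[7] = (1664 - 2·608) / 2 = 448/2 = 224
u[6] = (608 - 2·224) / 2 = 160/2 = 80
u[5] = (224 - 2·80) / 2 = 64/2 = 32
u[4] = (80 - 2·32) / 2 = 16/2 = 8
u[3] = (32 - 2·8) / 2 = 16/2 = 8
u[2] = (8 - 2·8) / 2 = -8/2 = -4

-4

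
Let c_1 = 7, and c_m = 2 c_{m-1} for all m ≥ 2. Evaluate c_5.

112

c_2 = 2*7 = 14
c_3 = 2*14 = 28
c_4 = 2*28 = 56
c_5 = 2*56 = 112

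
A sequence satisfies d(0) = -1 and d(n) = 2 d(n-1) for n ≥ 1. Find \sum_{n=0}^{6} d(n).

-127

d(1) = 2(-1) = -2
d(2) = 2(-2) = -4
d(3) = 2(-4) = -8
d(4) = 2(-8) = -16
d(5) = 2(-16) = -32
d(6) = 2(-32) = -64
Sum = (-1) + (-2) + (-4) + (-8) + (-16) + (-32) + (-64) = -127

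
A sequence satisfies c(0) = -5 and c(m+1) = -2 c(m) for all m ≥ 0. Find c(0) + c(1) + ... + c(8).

-855

c(1) = -2*(-5) = 10
c(2) = -2*10 = -20
c(3) = -2*(-20) = 40
c(4) = -2*40 = -80
c(5) = -2*(-80) = 160
c(6) = -2*160 = -320
c(7) = -2*(-320) = 640
c(8) = -2*640 = -1280
Sum = (-5) + 10 + (-20) + 40 + (-80) + 160 + (-320) + 640 + (-1280) = -855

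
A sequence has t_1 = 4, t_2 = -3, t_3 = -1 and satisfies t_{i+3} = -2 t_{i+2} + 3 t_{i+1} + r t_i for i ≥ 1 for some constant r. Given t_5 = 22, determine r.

t_4 = -7 + 4r
t_5 = 11 - 11r
So 11 - 11r = 22, giving r = -1.

-1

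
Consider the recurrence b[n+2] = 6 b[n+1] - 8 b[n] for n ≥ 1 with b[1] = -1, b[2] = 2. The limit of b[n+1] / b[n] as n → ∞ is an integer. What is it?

The characteristic equation is r^2 - 6r + 8 = 0, which factors as (r - 4)(r - 2) = 0.
So the roots are 4 and 2. Since |4| > |2| and the coefficient of 4^n is non-zero, the ratio tends to 4.

4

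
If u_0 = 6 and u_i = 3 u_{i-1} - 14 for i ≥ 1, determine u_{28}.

-22876792454954

The fixed point is -14/(1 - 3) = 7, so u_i - 7 = 3(u_{i-1} - 7).
Hence u_i = -1·3^i + 7.
u_{28} = -1·3^{28} + 7 = -1·22876792454961 + 7 = -22876792454954.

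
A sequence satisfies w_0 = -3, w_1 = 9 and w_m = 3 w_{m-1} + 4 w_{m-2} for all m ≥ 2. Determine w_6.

4911

w_2 = 3·9 + 4·(-3) = 15
w_3 = 3·15 + 4·9 = 81
w_4 = 3·81 + 4·15 = 303
w_5 = 3·303 + 4·81 = 1233
w_6 = 3·1233 + 4·303 = 4911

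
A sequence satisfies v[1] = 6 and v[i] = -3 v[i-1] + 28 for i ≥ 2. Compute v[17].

The fixed point is 28/(1 + 3) = 7, so v[i] - 7 = -3(v[i-1] - 7).
Hence v[i] = -1·(-3)^{i-1} + 7.
v[17] = -1·(-3)^{16} + 7 = -1·43046721 + 7 = -43046714.

-43046714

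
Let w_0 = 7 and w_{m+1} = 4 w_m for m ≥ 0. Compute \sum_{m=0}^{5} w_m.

9555

w_1 = 4(7) = 28
w_2 = 4(28) = 112
w_3 = 4(112) = 448
w_4 = 4(448) = 1792
w_5 = 4(1792) = 7168
Sum = 7 + 28 + 112 + 448 + 1792 + 7168 = 9555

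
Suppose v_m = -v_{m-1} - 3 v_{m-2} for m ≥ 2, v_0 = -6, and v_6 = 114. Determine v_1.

-6

Let v_1 = w.
v_2 = 18 - w
v_3 = -18 - 2w
v_4 = -36 + 5w
v_5 = 90 + w
v_6 = 18 - 16w
So 18 - 16w = 114, giving w = -6.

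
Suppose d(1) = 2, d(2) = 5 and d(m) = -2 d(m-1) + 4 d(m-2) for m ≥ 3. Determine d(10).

d(3) = -2(5) + 4(2) = -2
d(4) = -2(-2) + 4(5) = 24
d(5) = -2(24) + 4(-2) = -56
d(6) = -2(-56) + 4(24) = 208
d(7) = -2(208) + 4(-56) = -640
d(8) = -2(-640) + 4(208) = 2112
d(9) = -2(2112) + 4(-640) = -6784
d(10) = -2(-6784) + 4(2112) = 22016

22016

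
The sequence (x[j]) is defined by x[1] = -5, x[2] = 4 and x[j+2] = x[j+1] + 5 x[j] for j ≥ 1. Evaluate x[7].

x[3] = 4 + 5·(-5) = -21
x[4] = (-21) + 5·4 = -1
x[5] = (-1) + 5·(-21) = -106
x[6] = (-106) + 5·(-1) = -111
x[7] = (-111) + 5·(-106) = -641

-641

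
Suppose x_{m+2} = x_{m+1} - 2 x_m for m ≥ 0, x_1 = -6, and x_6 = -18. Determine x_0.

6

Let x_0 = z.
x_2 = -6 - 2z
x_3 = 6 - 2z
x_4 = 18 + 2z
x_5 = 6 + 6z
x_6 = -30 + 2z
So -30 + 2z = -18, giving z = 6.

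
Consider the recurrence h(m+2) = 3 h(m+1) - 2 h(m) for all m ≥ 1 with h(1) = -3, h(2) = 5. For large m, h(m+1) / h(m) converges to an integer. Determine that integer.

The characteristic equation is r^2 - 3r + 2 = 0, which factors as (r - 2)(r - 1) = 0.
So the roots are 2 and 1. Since |2| > |1| and the coefficient of 2^m is non-zero, the ratio tends to 2.

2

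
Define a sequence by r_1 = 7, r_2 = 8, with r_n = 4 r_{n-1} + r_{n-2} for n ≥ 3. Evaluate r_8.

r_3 = 4·8 + 7 = 39
r_4 = 4·39 + 8 = 164
r_5 = 4·164 + 39 = 695
r_6 = 4·695 + 164 = 2944
r_7 = 4·2944 + 695 = 12471
r_8 = 4·12471 + 2944 = 52828

52828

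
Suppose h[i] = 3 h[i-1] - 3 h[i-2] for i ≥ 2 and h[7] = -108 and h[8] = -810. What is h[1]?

Rearranging, h[i-2] = (h[i] - 3 h[i-1]) / -3.
h[6] = (-810 - 3(-108)) / -3 = -486/-3 = 162
h[5] = (-108 - 3(162)) / -3 = -594/-3 = 198
h[4] = (162 - 3(198)) / -3 = -432/-3 = 144
h[3] = (198 - 3(144)) / -3 = -234/-3 = 78
h[2] = (144 - 3(78)) / -3 = -90/-3 = 30
h[1] = (78 - 3(30)) / -3 = -12/-3 = 4

4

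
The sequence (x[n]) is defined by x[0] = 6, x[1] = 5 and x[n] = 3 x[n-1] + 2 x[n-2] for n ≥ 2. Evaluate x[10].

x[2] = 3(5) + 2(6) = 27
x[3] = 3(27) + 2(5) = 91
x[4] = 3(91) + 2(27) = 327
x[5] = 3(327) + 2(91) = 1163
x[6] = 3(1163) + 2(327) = 4143
x[7] = 3(4143) + 2(1163) = 14755
x[8] = 3(14755) + 2(4143) = 52551
x[9] = 3(52551) + 2(14755) = 187163
x[10] = 3(187163) + 2(52551) = 666591

666591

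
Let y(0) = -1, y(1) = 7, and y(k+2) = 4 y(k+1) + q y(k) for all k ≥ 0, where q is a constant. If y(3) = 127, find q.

y(2) = 28 - q
y(3) = 112 + 3q
So 112 + 3q = 127, giving q = 5.

5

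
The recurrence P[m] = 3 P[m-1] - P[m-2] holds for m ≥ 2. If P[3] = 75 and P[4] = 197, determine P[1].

Rearranging, P[m-2] = -(P[m] - 3 P[m-1]).
P[2] = -(197 - 3*75) = 28
P[1] = -(75 - 3*28) = 9

9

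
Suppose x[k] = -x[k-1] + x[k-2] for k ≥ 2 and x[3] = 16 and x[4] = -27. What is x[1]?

5

Rearranging, x[k-2] = x[k] + x[k-1].
x[2] = -27 + 16 = -11
x[1] = 16 + (-11) = 5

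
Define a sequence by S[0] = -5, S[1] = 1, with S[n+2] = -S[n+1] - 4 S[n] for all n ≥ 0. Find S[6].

S[2] = -1 - 4·(-5) = 19
S[3] = -19 - 4·1 = -23
S[4] = -(-23) - 4·19 = -53
S[5] = -(-53) - 4·(-23) = 145
S[6] = -145 - 4·(-53) = 67

67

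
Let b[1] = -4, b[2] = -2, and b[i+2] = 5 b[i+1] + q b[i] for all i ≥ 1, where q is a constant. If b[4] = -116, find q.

b[3] = -10 - 4q
b[4] = -50 - 22q
So -50 - 22q = -116, giving q = 3.

3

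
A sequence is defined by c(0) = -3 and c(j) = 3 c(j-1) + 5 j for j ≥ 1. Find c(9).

c(1) = 3*(-3) + 5 = -4
c(2) = 3*(-4) + 10 = -2
c(3) = 3*(-2) + 15 = 9
c(4) = 3*9 + 20 = 47
c(5) = 3*47 + 25 = 166
c(6) = 3*166 + 30 = 528
c(7) = 3*528 + 35 = 1619
c(8) = 3*1619 + 40 = 4897
c(9) = 3*4897 + 45 = 14736

14736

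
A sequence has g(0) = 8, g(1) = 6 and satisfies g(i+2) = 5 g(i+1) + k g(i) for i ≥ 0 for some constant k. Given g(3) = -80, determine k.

g(2) = 30 + 8k
g(3) = 150 + 46k
So 150 + 46k = -80, giving k = -5.

-5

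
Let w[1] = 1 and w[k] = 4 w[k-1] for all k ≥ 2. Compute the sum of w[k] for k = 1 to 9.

87381

w[2] = 4(1) = 4
w[3] = 4(4) = 16
w[4] = 4(16) = 64
w[5] = 4(64) = 256
w[6] = 4(256) = 1024
w[7] = 4(1024) = 4096
w[8] = 4(4096) = 16384
w[9] = 4(16384) = 65536
Sum = 1 + 4 + 16 + 64 + 256 + 1024 + 4096 + 16384 + 65536 = 87381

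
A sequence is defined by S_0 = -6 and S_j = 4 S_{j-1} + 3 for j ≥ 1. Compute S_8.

-327681

S_1 = 4(-6) + 3 = -21
S_2 = 4(-21) + 3 = -81
S_3 = 4(-81) + 3 = -321
S_4 = 4(-321) + 3 = -1281
S_5 = 4(-1281) + 3 = -5121
S_6 = 4(-5121) + 3 = -20481
S_7 = 4(-20481) + 3 = -81921
S_8 = 4(-81921) + 3 = -327681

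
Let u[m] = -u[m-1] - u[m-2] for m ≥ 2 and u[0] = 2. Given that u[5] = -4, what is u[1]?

Let u[1] = y.
u[2] = -2 - y
u[3] = 2
u[4] = y
u[5] = -2 - y
So -2 - y = -4, giving y = 2.

2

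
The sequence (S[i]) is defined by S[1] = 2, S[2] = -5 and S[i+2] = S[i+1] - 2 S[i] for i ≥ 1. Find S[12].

S[3] = (-5) - 2·2 = -9
S[4] = (-9) - 2·(-5) = 1
S[5] = 1 - 2·(-9) = 19
S[6] = 19 - 2·1 = 17
S[7] = 17 - 2·19 = -21
S[8] = (-21) - 2·17 = -55
S[9] = (-55) - 2·(-21) = -13
S[10] = (-13) - 2·(-55) = 97
S[11] = 97 - 2·(-13) = 123
S[12] = 123 - 2·97 = -71

-71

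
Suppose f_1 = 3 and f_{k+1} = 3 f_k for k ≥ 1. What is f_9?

19683

f_2 = 3*3 = 9
f_3 = 3*9 = 27
f_4 = 3*27 = 81
f_5 = 3*81 = 243
f_6 = 3*243 = 729
f_7 = 3*729 = 2187
f_8 = 3*2187 = 6561
f_9 = 3*6561 = 19683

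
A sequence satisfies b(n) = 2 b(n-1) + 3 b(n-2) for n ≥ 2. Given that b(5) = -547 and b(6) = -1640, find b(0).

Rearranging, b(n-2) = (b(n) - 2 b(n-1)) / 3.
b(4) = (-1640 - 2(-547)) / 3 = -546/3 = -182
b(3) = (-547 - 2(-182)) / 3 = -183/3 = -61
b(2) = (-182 - 2(-61)) / 3 = -60/3 = -20
b(1) = (-61 - 2(-20)) / 3 = -21/3 = -7
b(0) = (-20 - 2(-7)) / 3 = -6/3 = -2

-2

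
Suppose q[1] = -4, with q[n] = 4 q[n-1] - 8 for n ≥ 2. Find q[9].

-436904

q[2] = 4*(-4) - 8 = -24
q[3] = 4*(-24) - 8 = -104
q[4] = 4*(-104) - 8 = -424
q[5] = 4*(-424) - 8 = -1704
q[6] = 4*(-1704) - 8 = -6824
q[7] = 4*(-6824) - 8 = -27304
q[8] = 4*(-27304) - 8 = -109224
q[9] = 4*(-109224) - 8 = -436904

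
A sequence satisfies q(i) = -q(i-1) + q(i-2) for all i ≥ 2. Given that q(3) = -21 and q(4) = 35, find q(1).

-7

Rearranging, q(i-2) = q(i) + q(i-1).
q(2) = 35 + (-21) = 14
q(1) = -21 + 14 = -7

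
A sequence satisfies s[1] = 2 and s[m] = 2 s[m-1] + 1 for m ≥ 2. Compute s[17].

The fixed point is 1/(1 - 2) = -1, so s[m] + 1 = 2(s[m-1] + 1).
Hence s[m] = 3·2^{m-1} - 1.
s[17] = 3·2^{16} - 1 = 3·65536 - 1 = 196607.

196607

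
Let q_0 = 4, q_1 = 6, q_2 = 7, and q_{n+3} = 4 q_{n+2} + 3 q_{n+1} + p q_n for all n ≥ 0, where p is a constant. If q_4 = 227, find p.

q_3 = 46 + 4p
q_4 = 205 + 22p
So 205 + 22p = 227, giving p = 1.

1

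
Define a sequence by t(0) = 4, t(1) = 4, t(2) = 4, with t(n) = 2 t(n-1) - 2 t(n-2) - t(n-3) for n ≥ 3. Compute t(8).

t(3) = 2·4 - 2·4 - 4 = -4
t(4) = 2·(-4) - 2·4 - 4 = -20
t(5) = 2·(-20) - 2·(-4) - 4 = -36
t(6) = 2·(-36) - 2·(-20) - (-4) = -28
t(7) = 2·(-28) - 2·(-36) - (-20) = 36
t(8) = 2·36 - 2·(-28) - (-36) = 164

164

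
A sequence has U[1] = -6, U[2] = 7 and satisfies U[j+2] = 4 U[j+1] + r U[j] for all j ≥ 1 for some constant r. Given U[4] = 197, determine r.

U[3] = 28 - 6r
U[4] = 112 - 17r
So 112 - 17r = 197, giving r = -5.

-5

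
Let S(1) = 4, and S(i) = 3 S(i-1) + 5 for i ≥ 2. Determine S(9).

S(2) = 3·4 + 5 = 17
S(3) = 3·17 + 5 = 56
S(4) = 3·56 + 5 = 173
S(5) = 3·173 + 5 = 524
S(6) = 3·524 + 5 = 1577
S(7) = 3·1577 + 5 = 4736
S(8) = 3·4736 + 5 = 14213
S(9) = 3·14213 + 5 = 42644

42644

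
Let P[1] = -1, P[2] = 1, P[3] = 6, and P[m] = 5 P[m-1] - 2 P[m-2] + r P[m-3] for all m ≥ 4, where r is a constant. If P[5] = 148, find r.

P[4] = 28 - r
P[5] = 128 - 4r
So 128 - 4r = 148, giving r = -5.

-5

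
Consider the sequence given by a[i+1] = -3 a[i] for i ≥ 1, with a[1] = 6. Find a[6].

-1458

a[2] = -3*6 = -18
a[3] = -3*(-18) = 54
a[4] = -3*54 = -162
a[5] = -3*(-162) = 486
a[6] = -3*486 = -1458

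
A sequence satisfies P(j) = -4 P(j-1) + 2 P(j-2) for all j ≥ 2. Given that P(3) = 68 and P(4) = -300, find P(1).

6

Rearranging, P(j-2) = (P(j) + 4 P(j-1)) / 2.
P(2) = (-300 + 4*68) / 2 = -28/2 = -14
P(1) = (68 + 4*(-14)) / 2 = 12/2 = 6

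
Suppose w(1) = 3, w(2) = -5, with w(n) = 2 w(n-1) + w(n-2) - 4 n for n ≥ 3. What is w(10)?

-14005

w(3) = 2*(-5) + 3 - 12 = -19
w(4) = 2*(-19) + (-5) - 16 = -59
w(5) = 2*(-59) + (-19) - 20 = -157
w(6) = 2*(-157) + (-59) - 24 = -397
w(7) = 2*(-397) + (-157) - 28 = -979
w(8) = 2*(-979) + (-397) - 32 = -2387
w(9) = 2*(-2387) + (-979) - 36 = -5789
w(10) = 2*(-5789) + (-2387) - 40 = -14005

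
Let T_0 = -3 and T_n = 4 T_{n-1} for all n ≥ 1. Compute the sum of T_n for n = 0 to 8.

T_1 = 4*(-3) = -12
T_2 = 4*(-12) = -48
T_3 = 4*(-48) = -192
T_4 = 4*(-192) = -768
T_5 = 4*(-768) = -3072
T_6 = 4*(-3072) = -12288
T_7 = 4*(-12288) = -49152
T_8 = 4*(-49152) = -196608
Sum = (-3) + (-12) + (-48) + (-192) + (-768) + (-3072) + (-12288) + (-49152) + (-196608) = -262143

-262143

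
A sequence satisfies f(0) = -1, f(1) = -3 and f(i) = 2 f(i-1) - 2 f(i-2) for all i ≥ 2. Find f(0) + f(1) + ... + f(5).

6

f(2) = 2*(-3) - 2*(-1) = -4
f(3) = 2*(-4) - 2*(-3) = -2
f(4) = 2*(-2) - 2*(-4) = 4
f(5) = 2*4 - 2*(-2) = 12
Sum = (-1) + (-3) + (-4) + (-2) + 4 + 12 = 6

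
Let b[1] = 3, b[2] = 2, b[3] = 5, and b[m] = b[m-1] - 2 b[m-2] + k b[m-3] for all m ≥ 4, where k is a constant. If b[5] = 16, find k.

5

b[4] = 1 + 3k
b[5] = -9 + 5k
So -9 + 5k = 16, giving k = 5.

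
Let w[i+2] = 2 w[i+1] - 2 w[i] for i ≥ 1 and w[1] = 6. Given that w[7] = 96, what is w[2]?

-6

Let w[2] = y.
w[3] = -12 + 2y
w[4] = -24 + 2y
w[5] = -24
w[6] = -4y
w[7] = 48 - 8y
So 48 - 8y = 96, giving y = -6.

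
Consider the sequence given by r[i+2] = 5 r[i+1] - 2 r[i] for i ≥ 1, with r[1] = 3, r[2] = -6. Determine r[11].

-6920496

r[3] = 5·(-6) - 2·3 = -36
r[4] = 5·(-36) - 2·(-6) = -168
r[5] = 5·(-168) - 2·(-36) = -768
r[6] = 5·(-768) - 2·(-168) = -3504
r[7] = 5·(-3504) - 2·(-768) = -15984
r[8] = 5·(-15984) - 2·(-3504) = -72912
r[9] = 5·(-72912) - 2·(-15984) = -332592
r[10] = 5·(-332592) - 2·(-72912) = -1517136
r[11] = 5·(-1517136) - 2·(-332592) = -6920496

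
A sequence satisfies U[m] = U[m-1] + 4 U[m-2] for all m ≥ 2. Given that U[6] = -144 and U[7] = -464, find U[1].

-4

Rearranging, U[m-2] = (U[m] - U[m-1]) / 4.
U[5] = (-464 - (-144)) / 4 = -320/4 = -80
U[4] = (-144 - (-80)) / 4 = -64/4 = -16
U[3] = (-80 - (-16)) / 4 = -64/4 = -16
U[2] = (-16 - (-16)) / 4 = 0/4 = 0
U[1] = (-16 - 0) / 4 = -16/4 = -4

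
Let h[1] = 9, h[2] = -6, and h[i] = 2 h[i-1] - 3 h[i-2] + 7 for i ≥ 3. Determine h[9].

h[3] = 2·(-6) - 3·9 + 7 = -32
h[4] = 2·(-32) - 3·(-6) + 7 = -39
h[5] = 2·(-39) - 3·(-32) + 7 = 25
h[6] = 2·25 - 3·(-39) + 7 = 174
h[7] = 2·174 - 3·25 + 7 = 280
h[8] = 2·280 - 3·174 + 7 = 45
h[9] = 2·45 - 3·280 + 7 = -743

-743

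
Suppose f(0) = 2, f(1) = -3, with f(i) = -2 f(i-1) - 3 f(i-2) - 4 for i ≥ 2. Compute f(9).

277

f(2) = -2·(-3) - 3·2 - 4 = -4
f(3) = -2·(-4) - 3·(-3) - 4 = 13
f(4) = -2·13 - 3·(-4) - 4 = -18
f(5) = -2·(-18) - 3·13 - 4 = -7
f(6) = -2·(-7) - 3·(-18) - 4 = 64
f(7) = -2·64 - 3·(-7) - 4 = -111
f(8) = -2·(-111) - 3·64 - 4 = 26
f(9) = -2·26 - 3·(-111) - 4 = 277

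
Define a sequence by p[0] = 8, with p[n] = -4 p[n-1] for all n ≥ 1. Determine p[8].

p[1] = -4*8 = -32
p[2] = -4*(-32) = 128
p[3] = -4*128 = -512
p[4] = -4*(-512) = 2048
p[5] = -4*2048 = -8192
p[6] = -4*(-8192) = 32768
p[7] = -4*32768 = -131072
p[8] = -4*(-131072) = 524288

524288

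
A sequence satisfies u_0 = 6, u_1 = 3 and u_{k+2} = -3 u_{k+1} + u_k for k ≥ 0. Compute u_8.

-4647

u_2 = -3·3 + 6 = -3
u_3 = -3·(-3) + 3 = 12
u_4 = -3·12 + (-3) = -39
u_5 = -3·(-39) + 12 = 129
u_6 = -3·129 + (-39) = -426
u_7 = -3·(-426) + 129 = 1407
u_8 = -3·1407 + (-426) = -4647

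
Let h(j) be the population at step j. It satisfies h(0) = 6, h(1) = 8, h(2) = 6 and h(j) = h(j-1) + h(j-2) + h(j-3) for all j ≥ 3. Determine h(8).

382

h(3) = 6 + 8 + 6 = 20
h(4) = 20 + 6 + 8 = 34
h(5) = 34 + 20 + 6 = 60
h(6) = 60 + 34 + 20 = 114
h(7) = 114 + 60 + 34 = 208
h(8) = 208 + 114 + 60 = 382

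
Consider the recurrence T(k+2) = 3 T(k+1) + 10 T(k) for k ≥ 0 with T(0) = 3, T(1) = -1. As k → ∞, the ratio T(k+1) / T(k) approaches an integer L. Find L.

5

The characteristic equation is r^2 - 3r - 10 = 0, which factors as (r - 5)(r + 2) = 0.
So the roots are 5 and -2. Since |5| > |-2| and the coefficient of 5^k is non-zero, the ratio tends to 5.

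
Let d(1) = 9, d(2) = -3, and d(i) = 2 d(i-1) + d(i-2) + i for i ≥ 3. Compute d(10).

3293

d(3) = 2·(-3) + 9 + 3 = 6
d(4) = 2·6 + (-3) + 4 = 13
d(5) = 2·13 + 6 + 5 = 37
d(6) = 2·37 + 13 + 6 = 93
d(7) = 2·93 + 37 + 7 = 230
d(8) = 2·230 + 93 + 8 = 561
d(9) = 2·561 + 230 + 9 = 1361
d(10) = 2·1361 + 561 + 10 = 3293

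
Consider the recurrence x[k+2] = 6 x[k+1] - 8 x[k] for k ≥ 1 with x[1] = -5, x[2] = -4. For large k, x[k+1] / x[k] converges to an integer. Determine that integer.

4

The characteristic equation is r^2 - 6r + 8 = 0, which factors as (r - 4)(r - 2) = 0.
So the roots are 4 and 2. Since |4| > |2| and the coefficient of 4^k is non-zero, the ratio tends to 4.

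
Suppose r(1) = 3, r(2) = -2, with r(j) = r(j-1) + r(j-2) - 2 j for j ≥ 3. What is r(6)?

r(3) = (-2) + 3 - 6 = -5
r(4) = (-5) + (-2) - 8 = -15
r(5) = (-15) + (-5) - 10 = -30
r(6) = (-30) + (-15) - 12 = -57

-57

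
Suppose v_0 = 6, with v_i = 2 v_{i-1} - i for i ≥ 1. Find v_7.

521

v_1 = 2(6) - 1 = 11
v_2 = 2(11) - 2 = 20
v_3 = 2(20) - 3 = 37
v_4 = 2(37) - 4 = 70
v_5 = 2(70) - 5 = 135
v_6 = 2(135) - 6 = 264
v_7 = 2(264) - 7 = 521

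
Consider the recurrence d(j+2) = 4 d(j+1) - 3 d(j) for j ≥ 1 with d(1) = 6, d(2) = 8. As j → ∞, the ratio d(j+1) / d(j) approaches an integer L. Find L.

The characteristic equation is r^2 - 4r + 3 = 0, which factors as (r - 3)(r - 1) = 0.
So the roots are 3 and 1. Since |3| > |1| and the coefficient of 3^j is non-zero, the ratio tends to 3.

3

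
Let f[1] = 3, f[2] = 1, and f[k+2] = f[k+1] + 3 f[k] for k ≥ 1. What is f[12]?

f[3] = 1 + 3·3 = 10
f[4] = 10 + 3·1 = 13
f[5] = 13 + 3·10 = 43
f[6] = 43 + 3·13 = 82
f[7] = 82 + 3·43 = 211
f[8] = 211 + 3·82 = 457
f[9] = 457 + 3·211 = 1090
f[10] = 1090 + 3·457 = 2461
f[11] = 2461 + 3·1090 = 5731
f[12] = 5731 + 3·2461 = 13114

13114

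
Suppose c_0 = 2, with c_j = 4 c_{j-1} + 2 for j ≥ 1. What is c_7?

43690

c_1 = 4(2) + 2 = 10
c_2 = 4(10) + 2 = 42
c_3 = 4(42) + 2 = 170
c_4 = 4(170) + 2 = 682
c_5 = 4(682) + 2 = 2730
c_6 = 4(2730) + 2 = 10922
c_7 = 4(10922) + 2 = 43690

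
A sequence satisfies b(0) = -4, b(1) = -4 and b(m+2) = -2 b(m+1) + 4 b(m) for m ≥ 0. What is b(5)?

b(2) = -2(-4) + 4(-4) = -8
b(3) = -2(-8) + 4(-4) = 0
b(4) = -2(0) + 4(-8) = -32
b(5) = -2(-32) + 4(0) = 64

64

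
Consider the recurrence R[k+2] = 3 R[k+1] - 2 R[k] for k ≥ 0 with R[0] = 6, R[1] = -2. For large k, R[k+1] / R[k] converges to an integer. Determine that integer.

The characteristic equation is r^2 - 3r + 2 = 0, which factors as (r - 2)(r - 1) = 0.
So the roots are 2 and 1. Since |2| > |1| and the coefficient of 2^k is non-zero, the ratio tends to 2.

2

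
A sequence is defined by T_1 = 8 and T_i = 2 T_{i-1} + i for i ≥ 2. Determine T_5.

T_2 = 2(8) + 2 = 18
T_3 = 2(18) + 3 = 39
T_4 = 2(39) + 4 = 82
T_5 = 2(82) + 5 = 169

169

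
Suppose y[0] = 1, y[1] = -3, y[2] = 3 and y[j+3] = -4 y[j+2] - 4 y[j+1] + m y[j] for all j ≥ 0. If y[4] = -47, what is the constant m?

5

y[3] = m
y[4] = -12 - 7m
So -12 - 7m = -47, giving m = 5.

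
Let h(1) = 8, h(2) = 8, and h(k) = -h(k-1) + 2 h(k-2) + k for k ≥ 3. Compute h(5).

18

h(3) = -8 + 2(8) + 3 = 11
h(4) = -11 + 2(8) + 4 = 9
h(5) = -9 + 2(11) + 5 = 18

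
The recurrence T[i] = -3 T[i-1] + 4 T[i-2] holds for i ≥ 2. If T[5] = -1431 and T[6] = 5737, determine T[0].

4

Rearranging, T[i-2] = (T[i] + 3 T[i-1]) / 4.
T[4] = (5737 + 3(-1431)) / 4 = 1444/4 = 361
T[3] = (-1431 + 3(361)) / 4 = -348/4 = -87
T[2] = (361 + 3(-87)) / 4 = 100/4 = 25
T[1] = (-87 + 3(25)) / 4 = -12/4 = -3
T[0] = (25 + 3(-3)) / 4 = 16/4 = 4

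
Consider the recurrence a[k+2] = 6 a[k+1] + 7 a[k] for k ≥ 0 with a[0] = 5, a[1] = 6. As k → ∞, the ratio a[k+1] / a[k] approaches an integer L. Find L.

The characteristic equation is r^2 - 6r - 7 = 0, which factors as (r - 7)(r + 1) = 0.
So the roots are 7 and -1. Since |7| > |-1| and the coefficient of 7^k is non-zero, the ratio tends to 7.

7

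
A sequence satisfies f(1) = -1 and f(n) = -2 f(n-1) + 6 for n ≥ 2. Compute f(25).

-50331646

The fixed point is 6/(1 + 2) = 2, so f(n) - 2 = -2(f(n-1) - 2).
Hence f(n) = -3·(-2)^{n-1} + 2.
f(25) = -3·(-2)^{24} + 2 = -3·16777216 + 2 = -50331646.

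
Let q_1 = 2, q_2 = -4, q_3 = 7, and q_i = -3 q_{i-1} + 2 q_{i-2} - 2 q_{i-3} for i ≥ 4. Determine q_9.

22277

q_4 = -3(7) + 2(-4) - 2(2) = -33
q_5 = -3(-33) + 2(7) - 2(-4) = 121
q_6 = -3(121) + 2(-33) - 2(7) = -443
q_7 = -3(-443) + 2(121) - 2(-33) = 1637
q_8 = -3(1637) + 2(-443) - 2(121) = -6039
q_9 = -3(-6039) + 2(1637) - 2(-443) = 22277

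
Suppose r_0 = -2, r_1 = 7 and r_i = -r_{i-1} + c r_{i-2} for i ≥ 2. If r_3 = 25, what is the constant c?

r_2 = -7 - 2c
r_3 = 7 + 9c
So 7 + 9c = 25, giving c = 2.

2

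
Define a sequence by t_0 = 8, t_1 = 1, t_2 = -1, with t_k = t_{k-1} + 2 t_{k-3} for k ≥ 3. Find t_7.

79

t_3 = (-1) + 2*8 = 15
t_4 = 15 + 2*1 = 17
t_5 = 17 + 2*(-1) = 15
t_6 = 15 + 2*15 = 45
t_7 = 45 + 2*17 = 79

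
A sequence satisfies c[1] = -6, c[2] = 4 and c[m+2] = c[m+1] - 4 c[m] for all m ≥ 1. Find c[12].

11276

c[3] = 4 - 4*(-6) = 28
c[4] = 28 - 4*4 = 12
c[5] = 12 - 4*28 = -100
c[6] = (-100) - 4*12 = -148
c[7] = (-148) - 4*(-100) = 252
c[8] = 252 - 4*(-148) = 844
c[9] = 844 - 4*252 = -164
c[10] = (-164) - 4*844 = -3540
c[11] = (-3540) - 4*(-164) = -2884
c[12] = (-2884) - 4*(-3540) = 11276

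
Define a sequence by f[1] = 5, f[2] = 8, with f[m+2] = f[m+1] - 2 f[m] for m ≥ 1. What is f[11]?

82

f[3] = 8 - 2*5 = -2
f[4] = (-2) - 2*8 = -18
f[5] = (-18) - 2*(-2) = -14
f[6] = (-14) - 2*(-18) = 22
f[7] = 22 - 2*(-14) = 50
f[8] = 50 - 2*22 = 6
f[9] = 6 - 2*50 = -94
f[10] = (-94) - 2*6 = -106
f[11] = (-106) - 2*(-94) = 82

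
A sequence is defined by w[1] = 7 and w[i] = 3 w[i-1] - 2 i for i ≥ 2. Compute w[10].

w[2] = 3·7 - 4 = 17
w[3] = 3·17 - 6 = 45
w[4] = 3·45 - 8 = 127
w[5] = 3·127 - 10 = 371
w[6] = 3·371 - 12 = 1101
w[7] = 3·1101 - 14 = 3289
w[8] = 3·3289 - 16 = 9851
w[9] = 3·9851 - 18 = 29535
w[10] = 3·29535 - 20 = 88585

88585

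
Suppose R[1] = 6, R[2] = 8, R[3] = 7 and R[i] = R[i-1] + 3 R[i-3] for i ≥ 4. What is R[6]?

R[4] = 7 + 3*6 = 25
R[5] = 25 + 3*8 = 49
R[6] = 49 + 3*7 = 70

70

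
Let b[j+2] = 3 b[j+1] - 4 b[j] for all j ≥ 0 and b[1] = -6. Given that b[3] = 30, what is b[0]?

-5

Let b[0] = v.
b[2] = -18 - 4v
b[3] = -30 - 12v
So -30 - 12v = 30, giving v = -5.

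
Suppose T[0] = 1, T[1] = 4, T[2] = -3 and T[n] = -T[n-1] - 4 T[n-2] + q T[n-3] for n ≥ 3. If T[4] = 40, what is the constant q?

5

T[3] = -13 + q
T[4] = 25 + 3q
So 25 + 3q = 40, giving q = 5.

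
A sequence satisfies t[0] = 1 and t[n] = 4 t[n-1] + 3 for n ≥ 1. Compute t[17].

The fixed point is 3/(1 - 4) = -1, so t[n] + 1 = 4(t[n-1] + 1).
Hence t[n] = 2·4^n - 1.
t[17] = 2·4^{17} - 1 = 2·17179869184 - 1 = 34359738367.

34359738367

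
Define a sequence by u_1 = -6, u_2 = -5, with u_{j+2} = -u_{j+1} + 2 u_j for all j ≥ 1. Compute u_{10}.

165

u_3 = -(-5) + 2*(-6) = -7
u_4 = -(-7) + 2*(-5) = -3
u_5 = -(-3) + 2*(-7) = -11
u_6 = -(-11) + 2*(-3) = 5
u_7 = -5 + 2*(-11) = -27
u_8 = -(-27) + 2*5 = 37
u_9 = -37 + 2*(-27) = -91
u_{10} = -(-91) + 2*37 = 165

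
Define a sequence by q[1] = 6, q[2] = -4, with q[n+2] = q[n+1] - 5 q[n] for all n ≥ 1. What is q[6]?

q[3] = (-4) - 5·6 = -34
q[4] = (-34) - 5·(-4) = -14
q[5] = (-14) - 5·(-34) = 156
q[6] = 156 - 5·(-14) = 226

226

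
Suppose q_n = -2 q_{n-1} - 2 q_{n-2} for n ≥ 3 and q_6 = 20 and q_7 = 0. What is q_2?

-5

Rearranging, q_{n-2} = (q_n + 2 q_{n-1}) / -2.
q_5 = (0 + 2·20) / -2 = 40/-2 = -20
q_4 = (20 + 2·(-20)) / -2 = -20/-2 = 10
q_3 = (-20 + 2·10) / -2 = 0/-2 = 0
q_2 = (10 + 2·0) / -2 = 10/-2 = -5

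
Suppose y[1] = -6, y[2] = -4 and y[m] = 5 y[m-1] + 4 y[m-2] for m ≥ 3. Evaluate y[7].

-44044

y[3] = 5*(-4) + 4*(-6) = -44
y[4] = 5*(-44) + 4*(-4) = -236
y[5] = 5*(-236) + 4*(-44) = -1356
y[6] = 5*(-1356) + 4*(-236) = -7724
y[7] = 5*(-7724) + 4*(-1356) = -44044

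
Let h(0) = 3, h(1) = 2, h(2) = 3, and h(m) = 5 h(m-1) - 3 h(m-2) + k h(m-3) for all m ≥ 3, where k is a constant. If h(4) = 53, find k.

1

h(3) = 9 + 3k
h(4) = 36 + 17k
So 36 + 17k = 53, giving k = 1.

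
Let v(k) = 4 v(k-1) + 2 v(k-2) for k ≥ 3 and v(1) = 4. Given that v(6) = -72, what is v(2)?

-2

Let v(2) = x.
v(3) = 8 + 4x
v(4) = 32 + 18x
v(5) = 144 + 80x
v(6) = 640 + 356x
So 640 + 356x = -72, giving x = -2.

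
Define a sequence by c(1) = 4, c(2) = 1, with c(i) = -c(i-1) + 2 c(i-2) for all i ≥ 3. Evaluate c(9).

259

c(3) = -1 + 2*4 = 7
c(4) = -7 + 2*1 = -5
c(5) = -(-5) + 2*7 = 19
c(6) = -19 + 2*(-5) = -29
c(7) = -(-29) + 2*19 = 67
c(8) = -67 + 2*(-29) = -125
c(9) = -(-125) + 2*67 = 259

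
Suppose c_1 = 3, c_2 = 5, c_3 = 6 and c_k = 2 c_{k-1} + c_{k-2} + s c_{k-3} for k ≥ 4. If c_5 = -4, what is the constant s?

c_4 = 17 + 3s
c_5 = 40 + 11s
So 40 + 11s = -4, giving s = -4.

-4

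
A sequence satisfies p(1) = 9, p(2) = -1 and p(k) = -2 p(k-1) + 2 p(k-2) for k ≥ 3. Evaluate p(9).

p(3) = -2(-1) + 2(9) = 20
p(4) = -2(20) + 2(-1) = -42
p(5) = -2(-42) + 2(20) = 124
p(6) = -2(124) + 2(-42) = -332
p(7) = -2(-332) + 2(124) = 912
p(8) = -2(912) + 2(-332) = -2488
p(9) = -2(-2488) + 2(912) = 6800

6800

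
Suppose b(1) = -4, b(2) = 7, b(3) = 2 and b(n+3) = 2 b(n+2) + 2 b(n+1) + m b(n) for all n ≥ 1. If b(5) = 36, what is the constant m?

4

b(4) = 18 - 4m
b(5) = 40 - m
So 40 - m = 36, giving m = 4.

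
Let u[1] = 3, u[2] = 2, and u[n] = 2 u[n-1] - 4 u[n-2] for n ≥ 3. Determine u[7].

u[3] = 2(2) - 4(3) = -8
u[4] = 2(-8) - 4(2) = -24
u[5] = 2(-24) - 4(-8) = -16
u[6] = 2(-16) - 4(-24) = 64
u[7] = 2(64) - 4(-16) = 192

192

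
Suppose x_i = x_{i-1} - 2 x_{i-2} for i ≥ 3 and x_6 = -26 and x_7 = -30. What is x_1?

Rearranging, x_{i-2} = (x_i - x_{i-1}) / -2.
x_5 = (-30 - (-26)) / -2 = -4/-2 = 2
x_4 = (-26 - 2) / -2 = -28/-2 = 14
x_3 = (2 - 14) / -2 = -12/-2 = 6
x_2 = (14 - 6) / -2 = 8/-2 = -4
x_1 = (6 - (-4)) / -2 = 10/-2 = -5

-5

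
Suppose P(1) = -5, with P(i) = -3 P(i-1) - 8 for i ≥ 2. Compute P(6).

727

P(2) = -3·(-5) - 8 = 7
P(3) = -3·7 - 8 = -29
P(4) = -3·(-29) - 8 = 79
P(5) = -3·79 - 8 = -245
P(6) = -3·(-245) - 8 = 727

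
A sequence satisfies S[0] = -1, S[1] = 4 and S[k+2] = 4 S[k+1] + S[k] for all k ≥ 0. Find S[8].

87263

S[2] = 4·4 + (-1) = 15
S[3] = 4·15 + 4 = 64
S[4] = 4·64 + 15 = 271
S[5] = 4·271 + 64 = 1148
S[6] = 4·1148 + 271 = 4863
S[7] = 4·4863 + 1148 = 20600
S[8] = 4·20600 + 4863 = 87263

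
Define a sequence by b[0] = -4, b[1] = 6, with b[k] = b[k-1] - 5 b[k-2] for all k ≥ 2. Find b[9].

b[2] = 6 - 5(-4) = 26
b[3] = 26 - 5(6) = -4
b[4] = (-4) - 5(26) = -134
b[5] = (-134) - 5(-4) = -114
b[6] = (-114) - 5(-134) = 556
b[7] = 556 - 5(-114) = 1126
b[8] = 1126 - 5(556) = -1654
b[9] = (-1654) - 5(1126) = -7284

-7284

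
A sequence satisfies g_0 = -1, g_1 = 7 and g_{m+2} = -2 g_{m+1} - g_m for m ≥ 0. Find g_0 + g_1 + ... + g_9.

30

g_2 = -2(7) - (-1) = -13
g_3 = -2(-13) - 7 = 19
g_4 = -2(19) - (-13) = -25
g_5 = -2(-25) - 19 = 31
g_6 = -2(31) - (-25) = -37
g_7 = -2(-37) - 31 = 43
g_8 = -2(43) - (-37) = -49
g_9 = -2(-49) - 43 = 55
Sum = (-1) + 7 + (-13) + 19 + (-25) + 31 + (-37) + 43 + (-49) + 55 = 30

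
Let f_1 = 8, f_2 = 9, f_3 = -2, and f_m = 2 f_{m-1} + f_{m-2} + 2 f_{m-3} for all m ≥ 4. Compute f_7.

f_4 = 2(-2) + 9 + 2(8) = 21
f_5 = 2(21) + (-2) + 2(9) = 58
f_6 = 2(58) + 21 + 2(-2) = 133
f_7 = 2(133) + 58 + 2(21) = 366

366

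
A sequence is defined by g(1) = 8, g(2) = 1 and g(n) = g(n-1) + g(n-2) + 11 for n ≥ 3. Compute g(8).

g(3) = 1 + 8 + 11 = 20
g(4) = 20 + 1 + 11 = 32
g(5) = 32 + 20 + 11 = 63
g(6) = 63 + 32 + 11 = 106
g(7) = 106 + 63 + 11 = 180
g(8) = 180 + 106 + 11 = 297

297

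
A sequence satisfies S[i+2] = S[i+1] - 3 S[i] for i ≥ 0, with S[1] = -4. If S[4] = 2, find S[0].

Let S[0] = y.
S[2] = -4 - 3y
S[3] = 8 - 3y
S[4] = 20 + 6y
So 20 + 6y = 2, giving y = -3.

-3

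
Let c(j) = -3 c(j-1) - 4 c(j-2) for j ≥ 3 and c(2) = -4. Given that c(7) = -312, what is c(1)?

Let c(1) = x.
c(3) = 12 - 4x
c(4) = -20 + 12x
c(5) = 12 - 20x
c(6) = 44 + 12x
c(7) = -180 + 44x
So -180 + 44x = -312, giving x = -3.

-3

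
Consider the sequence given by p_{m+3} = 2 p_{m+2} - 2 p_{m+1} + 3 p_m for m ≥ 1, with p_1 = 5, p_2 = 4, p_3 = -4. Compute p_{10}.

p_4 = 2*(-4) - 2*4 + 3*5 = -1
p_5 = 2*(-1) - 2*(-4) + 3*4 = 18
p_6 = 2*18 - 2*(-1) + 3*(-4) = 26
p_7 = 2*26 - 2*18 + 3*(-1) = 13
p_8 = 2*13 - 2*26 + 3*18 = 28
p_9 = 2*28 - 2*13 + 3*26 = 108
p_{10} = 2*108 - 2*28 + 3*13 = 199

199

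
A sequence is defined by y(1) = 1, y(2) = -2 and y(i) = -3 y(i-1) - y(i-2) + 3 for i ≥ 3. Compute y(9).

y(3) = -3*(-2) - 1 + 3 = 8
y(4) = -3*8 - (-2) + 3 = -19
y(5) = -3*(-19) - 8 + 3 = 52
y(6) = -3*52 - (-19) + 3 = -134
y(7) = -3*(-134) - 52 + 3 = 353
y(8) = -3*353 - (-134) + 3 = -922
y(9) = -3*(-922) - 353 + 3 = 2416

2416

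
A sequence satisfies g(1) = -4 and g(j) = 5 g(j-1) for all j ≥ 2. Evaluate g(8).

g(2) = 5·(-4) = -20
g(3) = 5·(-20) = -100
g(4) = 5·(-100) = -500
g(5) = 5·(-500) = -2500
g(6) = 5·(-2500) = -12500
g(7) = 5·(-12500) = -62500
g(8) = 5·(-62500) = -312500

-312500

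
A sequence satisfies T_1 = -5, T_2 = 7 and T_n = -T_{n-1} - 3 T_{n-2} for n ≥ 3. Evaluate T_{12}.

1306

T_3 = -7 - 3*(-5) = 8
T_4 = -8 - 3*7 = -29
T_5 = -(-29) - 3*8 = 5
T_6 = -5 - 3*(-29) = 82
T_7 = -82 - 3*5 = -97
T_8 = -(-97) - 3*82 = -149
T_9 = -(-149) - 3*(-97) = 440
T_{10} = -440 - 3*(-149) = 7
T_{11} = -7 - 3*440 = -1327
T_{12} = -(-1327) - 3*7 = 1306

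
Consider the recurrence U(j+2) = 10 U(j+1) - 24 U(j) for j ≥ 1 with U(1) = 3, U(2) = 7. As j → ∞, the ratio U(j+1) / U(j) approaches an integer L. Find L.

The characteristic equation is r^2 - 10r + 24 = 0, which factors as (r - 6)(r - 4) = 0.
So the roots are 6 and 4. Since |6| > |4| and the coefficient of 6^j is non-zero, the ratio tends to 6.

6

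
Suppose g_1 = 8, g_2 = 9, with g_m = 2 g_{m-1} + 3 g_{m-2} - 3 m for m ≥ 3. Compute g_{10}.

g_3 = 2(9) + 3(8) - 9 = 33
g_4 = 2(33) + 3(9) - 12 = 81
g_5 = 2(81) + 3(33) - 15 = 246
g_6 = 2(246) + 3(81) - 18 = 717
g_7 = 2(717) + 3(246) - 21 = 2151
g_8 = 2(2151) + 3(717) - 24 = 6429
g_9 = 2(6429) + 3(2151) - 27 = 19284
g_{10} = 2(19284) + 3(6429) - 30 = 57825

57825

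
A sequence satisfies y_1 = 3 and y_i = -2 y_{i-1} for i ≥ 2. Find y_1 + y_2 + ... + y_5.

33

y_2 = -2·3 = -6
y_3 = -2·(-6) = 12
y_4 = -2·12 = -24
y_5 = -2·(-24) = 48
Sum = 3 + (-6) + 12 + (-24) + 48 = 33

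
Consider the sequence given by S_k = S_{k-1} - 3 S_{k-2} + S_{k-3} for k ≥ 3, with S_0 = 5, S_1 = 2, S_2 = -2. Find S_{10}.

S_3 = (-2) - 3·2 + 5 = -3
S_4 = (-3) - 3·(-2) + 2 = 5
S_5 = 5 - 3·(-3) + (-2) = 12
S_6 = 12 - 3·5 + (-3) = -6
S_7 = (-6) - 3·12 + 5 = -37
S_8 = (-37) - 3·(-6) + 12 = -7
S_9 = (-7) - 3·(-37) + (-6) = 98
S_{10} = 98 - 3·(-7) + (-37) = 82

82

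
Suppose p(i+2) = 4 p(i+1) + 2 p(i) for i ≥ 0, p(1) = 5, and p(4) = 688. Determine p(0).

Let p(0) = x.
p(2) = 20 + 2x
p(3) = 90 + 8x
p(4) = 400 + 36x
So 400 + 36x = 688, giving x = 8.

8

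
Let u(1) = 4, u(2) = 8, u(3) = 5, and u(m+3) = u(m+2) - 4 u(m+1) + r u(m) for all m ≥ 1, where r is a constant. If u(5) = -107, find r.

u(4) = -27 + 4r
u(5) = -47 + 12r
So -47 + 12r = -107, giving r = -5.

-5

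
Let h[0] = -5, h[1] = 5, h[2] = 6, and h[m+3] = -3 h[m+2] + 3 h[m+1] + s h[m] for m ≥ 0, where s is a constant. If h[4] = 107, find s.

4

h[3] = -3 - 5s
h[4] = 27 + 20s
So 27 + 20s = 107, giving s = 4.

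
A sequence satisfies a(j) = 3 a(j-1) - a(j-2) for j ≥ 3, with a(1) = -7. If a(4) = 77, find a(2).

7

Let a(2) = x.
a(3) = 7 + 3x
a(4) = 21 + 8x
So 21 + 8x = 77, giving x = 7.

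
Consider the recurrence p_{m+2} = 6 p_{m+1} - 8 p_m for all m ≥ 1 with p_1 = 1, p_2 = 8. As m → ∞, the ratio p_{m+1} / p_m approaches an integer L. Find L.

The characteristic equation is r^2 - 6r + 8 = 0, which factors as (r - 4)(r - 2) = 0.
So the roots are 4 and 2. Since |4| > |2| and the coefficient of 4^m is non-zero, the ratio tends to 4.

4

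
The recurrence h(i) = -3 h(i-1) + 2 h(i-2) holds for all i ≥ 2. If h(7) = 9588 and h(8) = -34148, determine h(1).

Rearranging, h(i-2) = (h(i) + 3 h(i-1)) / 2.
h(6) = (-34148 + 3·9588) / 2 = -5384/2 = -2692
h(5) = (9588 + 3·(-2692)) / 2 = 1512/2 = 756
h(4) = (-2692 + 3·756) / 2 = -424/2 = -212
h(3) = (756 + 3·(-212)) / 2 = 120/2 = 60
h(2) = (-212 + 3·60) / 2 = -32/2 = -16
h(1) = (60 + 3·(-16)) / 2 = 12/2 = 6

6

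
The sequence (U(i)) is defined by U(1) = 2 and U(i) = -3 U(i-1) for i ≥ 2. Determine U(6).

U(2) = -3(2) = -6
U(3) = -3(-6) = 18
U(4) = -3(18) = -54
U(5) = -3(-54) = 162
U(6) = -3(162) = -486

-486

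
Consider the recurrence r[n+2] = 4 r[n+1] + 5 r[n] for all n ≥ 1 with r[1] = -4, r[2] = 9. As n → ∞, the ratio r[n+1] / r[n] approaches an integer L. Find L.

The characteristic equation is r^2 - 4r - 5 = 0, which factors as (r - 5)(r + 1) = 0.
So the roots are 5 and -1. Since |5| > |-1| and the coefficient of 5^n is non-zero, the ratio tends to 5.

5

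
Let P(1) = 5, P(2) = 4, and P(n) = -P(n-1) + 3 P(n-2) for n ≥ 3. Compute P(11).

P(3) = -4 + 3*5 = 11
P(4) = -11 + 3*4 = 1
P(5) = -1 + 3*11 = 32
P(6) = -32 + 3*1 = -29
P(7) = -(-29) + 3*32 = 125
P(8) = -125 + 3*(-29) = -212
P(9) = -(-212) + 3*125 = 587
P(10) = -587 + 3*(-212) = -1223
P(11) = -(-1223) + 3*587 = 2984

2984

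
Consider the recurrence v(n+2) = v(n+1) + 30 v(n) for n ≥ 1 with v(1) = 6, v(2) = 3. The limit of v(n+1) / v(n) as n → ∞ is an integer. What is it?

The characteristic equation is r^2 - r - 30 = 0, which factors as (r - 6)(r + 5) = 0.
So the roots are 6 and -5. Since |6| > |-5| and the coefficient of 6^n is non-zero, the ratio tends to 6.

6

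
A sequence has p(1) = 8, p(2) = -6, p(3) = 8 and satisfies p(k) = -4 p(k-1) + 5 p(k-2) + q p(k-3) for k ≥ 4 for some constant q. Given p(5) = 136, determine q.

4

p(4) = -62 + 8q
p(5) = 288 - 38q
So 288 - 38q = 136, giving q = 4.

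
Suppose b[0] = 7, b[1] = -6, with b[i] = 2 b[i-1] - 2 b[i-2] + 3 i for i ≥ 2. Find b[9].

b[2] = 2·(-6) - 2·7 + 6 = -20
b[3] = 2·(-20) - 2·(-6) + 9 = -19
b[4] = 2·(-19) - 2·(-20) + 12 = 14
b[5] = 2·14 - 2·(-19) + 15 = 81
b[6] = 2·81 - 2·14 + 18 = 152
b[7] = 2·152 - 2·81 + 21 = 163
b[8] = 2·163 - 2·152 + 24 = 46
b[9] = 2·46 - 2·163 + 27 = -207

-207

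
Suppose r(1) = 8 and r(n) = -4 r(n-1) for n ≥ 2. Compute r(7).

r(2) = -4(8) = -32
r(3) = -4(-32) = 128
r(4) = -4(128) = -512
r(5) = -4(-512) = 2048
r(6) = -4(2048) = -8192
r(7) = -4(-8192) = 32768

32768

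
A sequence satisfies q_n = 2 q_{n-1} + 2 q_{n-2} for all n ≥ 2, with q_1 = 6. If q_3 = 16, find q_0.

-5

Let q_0 = v.
q_2 = 12 + 2v
q_3 = 36 + 4v
So 36 + 4v = 16, giving v = -5.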